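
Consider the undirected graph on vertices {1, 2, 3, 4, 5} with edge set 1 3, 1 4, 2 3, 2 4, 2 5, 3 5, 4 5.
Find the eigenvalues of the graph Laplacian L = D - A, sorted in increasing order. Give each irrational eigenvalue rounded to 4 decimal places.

[0, 2, 3, 4, 5]

With the vertex order [1, 2, 3, 4, 5], the degrees are [2, 3, 3, 3, 3], giving D = diag(2, 3, 3, 3, 3) and L = D - A. Diagonalising L (or applying a numerical eigensolver to the 5x5 matrix) gives the spectrum above. The single zero eigenvalue shows the graph is connected. The eigenvalues sum to 14, which equals trace(L) = 2|E|.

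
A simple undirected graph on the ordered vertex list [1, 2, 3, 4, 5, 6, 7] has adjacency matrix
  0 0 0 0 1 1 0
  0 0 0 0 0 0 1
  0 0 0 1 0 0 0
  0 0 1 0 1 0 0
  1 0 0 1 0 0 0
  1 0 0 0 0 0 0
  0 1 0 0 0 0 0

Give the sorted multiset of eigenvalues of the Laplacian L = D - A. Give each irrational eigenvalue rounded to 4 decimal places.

Each diagonal entry of L is the vertex degree and each off-diagonal entry is -1 where an edge is present, 0 otherwise; in the order [1, 2, 3, 4, 5, 6, 7] the diagonal is [2, 1, 1, 2, 2, 1, 1]. The multiplicity of 0 as a Laplacian eigenvalue equals the number of connected components. The 2 zero eigenvalues correspond to the 2 connected components. The largest eigenvalue, 3.6180, is at most the vertex count 7. The eigenvalues sum to 10, which equals trace(L) = 2|E|.

[0, 0, 0.3820, 1.3820, 2, 2.6180, 3.6180]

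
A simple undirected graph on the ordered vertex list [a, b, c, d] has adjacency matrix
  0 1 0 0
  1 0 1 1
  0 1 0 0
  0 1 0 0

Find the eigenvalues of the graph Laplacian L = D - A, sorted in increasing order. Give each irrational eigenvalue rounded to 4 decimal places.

[0, 1, 1, 4]

Reading degrees in the order [a, b, c, d] gives [1, 3, 1, 1]; set D = diag(1, 3, 1, 1) and form L = D - A. The multiplicity of 0 as a Laplacian eigenvalue equals the number of connected components. There is one zero in the spectrum, matching the 1 component.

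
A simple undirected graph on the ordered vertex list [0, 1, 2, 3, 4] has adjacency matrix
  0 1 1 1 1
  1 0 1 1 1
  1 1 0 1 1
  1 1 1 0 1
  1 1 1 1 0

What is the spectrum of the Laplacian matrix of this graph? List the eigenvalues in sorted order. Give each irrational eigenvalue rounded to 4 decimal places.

With the vertex order [0, 1, 2, 3, 4], the degrees are [4, 4, 4, 4, 4], giving D = diag(4, 4, 4, 4, 4) and L = D - A. Diagonalising L (or applying a numerical eigensolver to the 5x5 matrix) gives the spectrum above. The single zero eigenvalue shows the graph is connected. The largest eigenvalue, 5, is at most the vertex count 5.

[0, 5, 5, 5, 5]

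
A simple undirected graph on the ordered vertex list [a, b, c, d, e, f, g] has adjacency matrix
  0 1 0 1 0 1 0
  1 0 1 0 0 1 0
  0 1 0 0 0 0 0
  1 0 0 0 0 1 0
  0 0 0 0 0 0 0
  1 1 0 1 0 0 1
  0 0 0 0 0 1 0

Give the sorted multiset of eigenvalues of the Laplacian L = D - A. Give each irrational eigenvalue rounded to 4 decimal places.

Reading degrees in the order [a, b, c, d, e, f, g] gives [3, 3, 1, 2, 0, 4, 1]; set D = diag(3, 3, 1, 2, 0, 4, 1) and form L = D - A. Since every row of L sums to 0, the all-ones vector is in the kernel and 0 is an eigenvalue. The 2 zero eigenvalues correspond to the 2 connected components. The largest eigenvalue, 5.1149, is at most the vertex count 7. There are 2 zeros in the spectrum, matching the 2 components.

[0, 0, 0.6972, 1.1392, 2.7459, 4.3028, 5.1149]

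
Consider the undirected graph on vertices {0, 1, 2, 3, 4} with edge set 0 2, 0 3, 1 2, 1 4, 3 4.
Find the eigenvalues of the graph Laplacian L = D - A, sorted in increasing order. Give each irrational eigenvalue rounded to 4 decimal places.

[0, 1.3820, 1.3820, 3.6180, 3.6180]

With the vertex order [0, 1, 2, 3, 4], the degrees are [2, 2, 2, 2, 2], giving D = diag(2, 2, 2, 2, 2) and L = D - A. Since every row of L sums to 0, the all-ones vector is in the kernel and 0 is an eigenvalue. The single zero eigenvalue shows the graph is connected. The largest eigenvalue, 3.6180, is at most the vertex count 5. The eigenvalues sum to 10, which equals trace(L) = 2|E|.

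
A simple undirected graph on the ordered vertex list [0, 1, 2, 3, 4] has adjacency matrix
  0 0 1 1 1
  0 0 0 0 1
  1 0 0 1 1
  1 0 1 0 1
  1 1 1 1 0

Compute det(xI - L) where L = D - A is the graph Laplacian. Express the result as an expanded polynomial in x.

x^5 - 14x^4 + 69x^3 - 136x^2 + 80x

Each diagonal entry of L is the vertex degree and each off-diagonal entry is -1 where an edge is present, 0 otherwise; in the order [0, 1, 2, 3, 4] the diagonal is [3, 1, 3, 3, 4]. The eigenvalues of L are [0, 1, 4, 4, 5]; the characteristic polynomial is the product of (x - lambda_i), which multiplies out to x^5 - 14x^4 + 69x^3 - 136x^2 + 80x. Since p(0) = det(-L) = 0, x divides p(x). By the matrix-tree theorem the graph has (1/5) * product of the nonzero eigenvalues = 16 spanning trees.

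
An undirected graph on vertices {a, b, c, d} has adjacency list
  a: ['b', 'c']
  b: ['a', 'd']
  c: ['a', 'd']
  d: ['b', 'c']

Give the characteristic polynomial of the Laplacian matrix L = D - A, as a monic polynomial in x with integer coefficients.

Each diagonal entry of L is the vertex degree and each off-diagonal entry is -1 where an edge is present, 0 otherwise; in the order [a, b, c, d] the diagonal is [2, 2, 2, 2]. Computing det(xI - L) by cofactor expansion (or equivalently via sum-over-permutations) gives x^4 - 8x^3 + 20x^2 - 16x. The constant term is 0 because L is singular (the all-ones vector lies in its kernel). There is one zero in the spectrum, matching the 1 component. By the matrix-tree theorem the graph has (1/4) * product of the nonzero eigenvalues = 4 spanning trees.

x^4 - 8x^3 + 20x^2 - 16x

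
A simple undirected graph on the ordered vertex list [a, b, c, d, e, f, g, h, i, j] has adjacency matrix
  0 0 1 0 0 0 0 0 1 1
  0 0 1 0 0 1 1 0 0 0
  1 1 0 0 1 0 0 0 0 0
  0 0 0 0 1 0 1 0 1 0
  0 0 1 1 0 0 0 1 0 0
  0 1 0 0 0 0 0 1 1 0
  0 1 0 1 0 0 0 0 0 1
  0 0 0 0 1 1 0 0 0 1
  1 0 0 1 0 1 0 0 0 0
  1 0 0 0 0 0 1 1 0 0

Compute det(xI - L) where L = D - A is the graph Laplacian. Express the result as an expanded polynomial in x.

x^10 - 30x^9 + 390x^8 - 2880x^7 + 13305x^6 - 39882x^5 + 77640x^4 - 94800x^3 + 66000x^2 - 20000x

Each diagonal entry of L is the vertex degree and each off-diagonal entry is -1 where an edge is present, 0 otherwise; in the order [a, b, c, d, e, f, g, h, i, j] the diagonal is [3, 3, 3, 3, 3, 3, 3, 3, 3, 3]. The eigenvalues of L are [0, 2, 2, 2, 2, 2, 5, 5, 5, 5]; the characteristic polynomial is the product of (x - lambda_i), which multiplies out to x^10 - 30x^9 + 390x^8 - 2880x^7 + 13305x^6 - 39882x^5 + 77640x^4 - 94800x^3 + 66000x^2 - 20000x. The constant term is 0 because L is singular (the all-ones vector lies in its kernel). There is one zero in the spectrum, matching the 1 component.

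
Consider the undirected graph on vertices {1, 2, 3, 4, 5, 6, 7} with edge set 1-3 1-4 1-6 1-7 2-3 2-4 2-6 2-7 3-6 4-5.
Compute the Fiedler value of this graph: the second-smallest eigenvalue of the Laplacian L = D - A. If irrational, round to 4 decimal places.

0.7269

Reading degrees in the order [1, 2, 3, 4, 5, 6, 7] gives [4, 4, 3, 3, 1, 3, 2]; set D = diag(4, 4, 3, 3, 1, 3, 2) and form L = D - A. The sorted Laplacian eigenvalues are [0, 0.7269, 2, 3.1404, 4, 4, 6.1326]; the algebraic connectivity is the second entry, 0.7269. By the matrix-tree theorem the graph has (1/7) * product of the nonzero eigenvalues = 64 spanning trees.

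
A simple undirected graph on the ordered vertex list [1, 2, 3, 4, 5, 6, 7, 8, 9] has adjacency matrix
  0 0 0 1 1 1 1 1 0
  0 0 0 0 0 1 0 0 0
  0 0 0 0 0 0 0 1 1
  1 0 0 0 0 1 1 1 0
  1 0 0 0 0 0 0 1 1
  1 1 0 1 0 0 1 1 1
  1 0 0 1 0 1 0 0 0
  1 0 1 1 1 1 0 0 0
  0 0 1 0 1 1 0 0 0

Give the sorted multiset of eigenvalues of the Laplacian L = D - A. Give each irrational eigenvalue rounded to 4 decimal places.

[0, 0.9083, 1.4726, 2.5118, 3.4607, 4.2920, 5.7150, 6.2632, 7.3763]

Reading degrees in the order [1, 2, 3, 4, 5, 6, 7, 8, 9] gives [5, 1, 2, 4, 3, 6, 3, 5, 3]; set D = diag(5, 1, 2, 4, 3, 6, 3, 5, 3) and form L = D - A. The multiplicity of 0 as a Laplacian eigenvalue equals the number of connected components. The eigenvalues sum to 32, which equals trace(L) = 2|E|.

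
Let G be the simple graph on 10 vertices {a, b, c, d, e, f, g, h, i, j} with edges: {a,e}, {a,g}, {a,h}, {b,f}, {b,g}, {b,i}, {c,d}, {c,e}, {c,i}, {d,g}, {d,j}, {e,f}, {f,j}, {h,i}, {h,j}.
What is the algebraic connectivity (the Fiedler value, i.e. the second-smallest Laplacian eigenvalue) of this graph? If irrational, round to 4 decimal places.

Each diagonal entry of L is the vertex degree and each off-diagonal entry is -1 where an edge is present, 0 otherwise; in the order [a, b, c, d, e, f, g, h, i, j] the diagonal is [3, 3, 3, 3, 3, 3, 3, 3, 3, 3]. The sorted Laplacian eigenvalues are [0, 2, 2, 2, 2, 2, 5, 5, 5, 5]; the algebraic connectivity is the second entry, 2.

2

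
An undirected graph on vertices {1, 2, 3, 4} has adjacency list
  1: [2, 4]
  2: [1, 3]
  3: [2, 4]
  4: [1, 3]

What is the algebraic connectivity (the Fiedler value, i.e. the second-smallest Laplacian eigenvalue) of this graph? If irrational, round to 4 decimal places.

2

Each diagonal entry of L is the vertex degree and each off-diagonal entry is -1 where an edge is present, 0 otherwise; in the order [1, 2, 3, 4] the diagonal is [2, 2, 2, 2]. The sorted Laplacian eigenvalues are [0, 2, 2, 4]; the algebraic connectivity is the second entry, 2. The eigenvalues sum to 8, which equals trace(L) = 2|E|.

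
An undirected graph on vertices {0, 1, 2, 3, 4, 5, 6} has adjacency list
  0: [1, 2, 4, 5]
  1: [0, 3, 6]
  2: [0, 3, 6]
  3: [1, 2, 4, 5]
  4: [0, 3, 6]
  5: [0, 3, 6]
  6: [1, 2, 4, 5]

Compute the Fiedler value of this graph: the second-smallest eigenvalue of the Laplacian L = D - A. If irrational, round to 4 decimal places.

With the vertex order [0, 1, 2, 3, 4, 5, 6], the degrees are [4, 3, 3, 4, 3, 3, 4], giving D = diag(4, 3, 3, 4, 3, 3, 4) and L = D - A. The sorted Laplacian eigenvalues are [0, 3, 3, 3, 4, 4, 7]; the algebraic connectivity is the second entry, 3. There is one zero in the spectrum, matching the 1 component.

3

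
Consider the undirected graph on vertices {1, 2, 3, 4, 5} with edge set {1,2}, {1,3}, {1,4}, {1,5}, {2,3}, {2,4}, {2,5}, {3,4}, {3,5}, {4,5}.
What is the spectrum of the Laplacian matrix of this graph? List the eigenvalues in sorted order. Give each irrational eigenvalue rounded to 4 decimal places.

[0, 5, 5, 5, 5]

Each diagonal entry of L is the vertex degree and each off-diagonal entry is -1 where an edge is present, 0 otherwise; in the order [1, 2, 3, 4, 5] the diagonal is [4, 4, 4, 4, 4]. Diagonalising L (or applying a numerical eigensolver to the 5x5 matrix) gives the spectrum above. The single zero eigenvalue shows the graph is connected. The eigenvalues sum to 20, which equals trace(L) = 2|E|.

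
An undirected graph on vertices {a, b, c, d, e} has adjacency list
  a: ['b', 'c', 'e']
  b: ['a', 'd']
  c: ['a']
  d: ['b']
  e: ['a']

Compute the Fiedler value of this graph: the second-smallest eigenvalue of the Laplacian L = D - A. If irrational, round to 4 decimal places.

0.5188

Each diagonal entry of L is the vertex degree and each off-diagonal entry is -1 where an edge is present, 0 otherwise; in the order [a, b, c, d, e] the diagonal is [3, 2, 1, 1, 1]. Computing the eigenvalues of L and sorting gives [0, 0.5188, 1, 2.3111, 4.1701]. The Fiedler value lambda_2 = 0.5188 is strictly positive, so the graph is connected.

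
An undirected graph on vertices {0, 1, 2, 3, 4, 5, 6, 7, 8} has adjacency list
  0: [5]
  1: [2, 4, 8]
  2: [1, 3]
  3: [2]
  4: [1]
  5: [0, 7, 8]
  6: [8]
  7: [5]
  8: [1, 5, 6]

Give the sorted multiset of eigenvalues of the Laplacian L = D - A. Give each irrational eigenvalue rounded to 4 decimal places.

[0, 0.2118, 0.5546, 0.7223, 1, 2.0782, 2.7338, 3.8525, 4.8468]

Reading degrees in the order [0, 1, 2, 3, 4, 5, 6, 7, 8] gives [1, 3, 2, 1, 1, 3, 1, 1, 3]; set D = diag(1, 3, 2, 1, 1, 3, 1, 1, 3) and form L = D - A. L is symmetric positive semidefinite, so every eigenvalue is real and nonnegative. The single zero eigenvalue shows the graph is connected.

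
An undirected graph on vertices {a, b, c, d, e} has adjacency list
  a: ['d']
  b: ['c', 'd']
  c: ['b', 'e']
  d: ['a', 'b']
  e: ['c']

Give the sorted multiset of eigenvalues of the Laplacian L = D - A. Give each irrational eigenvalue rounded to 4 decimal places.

[0, 0.3820, 1.3820, 2.6180, 3.6180]

Reading degrees in the order [a, b, c, d, e] gives [1, 2, 2, 2, 1]; set D = diag(1, 2, 2, 2, 1) and form L = D - A. The multiplicity of 0 as a Laplacian eigenvalue equals the number of connected components. The single zero eigenvalue shows the graph is connected. There is one zero in the spectrum, matching the 1 component. By the matrix-tree theorem the graph has (1/5) * product of the nonzero eigenvalues = 1 spanning tree.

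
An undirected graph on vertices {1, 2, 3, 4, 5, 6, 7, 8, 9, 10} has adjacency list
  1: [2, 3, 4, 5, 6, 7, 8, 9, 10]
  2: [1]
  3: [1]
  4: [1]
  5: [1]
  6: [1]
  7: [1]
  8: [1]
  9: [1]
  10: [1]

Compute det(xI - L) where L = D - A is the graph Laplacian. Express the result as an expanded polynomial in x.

With the vertex order [1, 2, 3, 4, 5, 6, 7, 8, 9, 10], the degrees are [9, 1, 1, 1, 1, 1, 1, 1, 1, 1], giving D = diag(9, 1, 1, 1, 1, 1, 1, 1, 1, 1) and L = D - A. Computing det(xI - L) by cofactor expansion (or equivalently via sum-over-permutations) gives x^10 - 18x^9 + 108x^8 - 336x^7 + 630x^6 - 756x^5 + 588x^4 - 288x^3 + 81x^2 - 10x. Since p(0) = det(-L) = 0, x divides p(x). There is one zero in the spectrum, matching the 1 component.

x^10 - 18x^9 + 108x^8 - 336x^7 + 630x^6 - 756x^5 + 588x^4 - 288x^3 + 81x^2 - 10x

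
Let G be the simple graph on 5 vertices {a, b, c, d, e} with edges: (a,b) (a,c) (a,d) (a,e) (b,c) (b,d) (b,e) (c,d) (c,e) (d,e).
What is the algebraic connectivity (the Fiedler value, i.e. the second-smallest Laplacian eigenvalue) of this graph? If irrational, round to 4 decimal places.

5

With the vertex order [a, b, c, d, e], the degrees are [4, 4, 4, 4, 4], giving D = diag(4, 4, 4, 4, 4) and L = D - A. Computing the eigenvalues of L and sorting gives [0, 5, 5, 5, 5]. The Fiedler value lambda_2 = 5 is strictly positive, so the graph is connected. There is one zero in the spectrum, matching the 1 component.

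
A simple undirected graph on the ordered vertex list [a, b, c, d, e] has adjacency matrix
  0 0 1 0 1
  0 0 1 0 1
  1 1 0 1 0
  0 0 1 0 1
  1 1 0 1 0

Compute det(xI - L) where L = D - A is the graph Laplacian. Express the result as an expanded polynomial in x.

x^5 - 12x^4 + 51x^3 - 92x^2 + 60x

Reading degrees in the order [a, b, c, d, e] gives [2, 2, 3, 2, 3]; set D = diag(2, 2, 3, 2, 3) and form L = D - A. The eigenvalues of L are [0, 2, 2, 3, 5]; the characteristic polynomial is the product of (x - lambda_i), which multiplies out to x^5 - 12x^4 + 51x^3 - 92x^2 + 60x. The constant term is 0 because L is singular (the all-ones vector lies in its kernel). The eigenvalues sum to 12, which equals trace(L) = 2|E|.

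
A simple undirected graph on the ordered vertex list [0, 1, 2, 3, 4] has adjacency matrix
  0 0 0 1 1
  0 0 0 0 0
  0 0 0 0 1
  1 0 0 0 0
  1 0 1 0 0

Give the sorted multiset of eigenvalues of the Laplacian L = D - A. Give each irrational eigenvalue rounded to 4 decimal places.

[0, 0, 0.5858, 2, 3.4142]

Reading degrees in the order [0, 1, 2, 3, 4] gives [2, 0, 1, 1, 2]; set D = diag(2, 0, 1, 1, 2) and form L = D - A. Since every row of L sums to 0, the all-ones vector is in the kernel and 0 is an eigenvalue. The 2 zero eigenvalues correspond to the 2 connected components.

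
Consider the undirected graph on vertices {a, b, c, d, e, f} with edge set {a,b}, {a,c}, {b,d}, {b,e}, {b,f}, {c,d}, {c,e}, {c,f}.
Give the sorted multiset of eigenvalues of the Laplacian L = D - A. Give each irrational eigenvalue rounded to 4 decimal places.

[0, 2, 2, 2, 4, 6]

Reading degrees in the order [a, b, c, d, e, f] gives [2, 4, 4, 2, 2, 2]; set D = diag(2, 4, 4, 2, 2, 2) and form L = D - A. L is symmetric positive semidefinite, so every eigenvalue is real and nonnegative. The single zero eigenvalue shows the graph is connected. The eigenvalues sum to 16, which equals trace(L) = 2|E|. The largest eigenvalue, 6, is at most the vertex count 6.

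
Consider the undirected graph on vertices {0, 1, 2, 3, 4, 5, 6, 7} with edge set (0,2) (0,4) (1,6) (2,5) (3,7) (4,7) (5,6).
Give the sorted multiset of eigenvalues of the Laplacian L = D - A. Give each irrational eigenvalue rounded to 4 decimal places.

With the vertex order [0, 1, 2, 3, 4, 5, 6, 7], the degrees are [2, 1, 2, 1, 2, 2, 2, 2], giving D = diag(2, 1, 2, 1, 2, 2, 2, 2) and L = D - A. L is symmetric positive semidefinite, so every eigenvalue is real and nonnegative. The single zero eigenvalue shows the graph is connected. There is one zero in the spectrum, matching the 1 component. The eigenvalues sum to 14, which equals trace(L) = 2|E|.

[0, 0.1522, 0.5858, 1.2346, 2, 2.7654, 3.4142, 3.8478]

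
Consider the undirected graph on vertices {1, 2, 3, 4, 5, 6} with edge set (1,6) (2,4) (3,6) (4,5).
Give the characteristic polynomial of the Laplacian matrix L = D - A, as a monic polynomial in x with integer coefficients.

With the vertex order [1, 2, 3, 4, 5, 6], the degrees are [1, 1, 1, 2, 1, 2], giving D = diag(1, 1, 1, 2, 1, 2) and L = D - A. The eigenvalues of L are [0, 0, 1, 1, 3, 3]; the characteristic polynomial is the product of (x - lambda_i), which multiplies out to x^6 - 8x^5 + 22x^4 - 24x^3 + 9x^2. The coefficient of x^5 equals -trace(L) = -8, matching the sum of degrees.

x^6 - 8x^5 + 22x^4 - 24x^3 + 9x^2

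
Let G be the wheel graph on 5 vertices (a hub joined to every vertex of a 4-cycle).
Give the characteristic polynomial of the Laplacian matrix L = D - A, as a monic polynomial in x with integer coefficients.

The graph has 5 vertices and degree multiset [4, 3, 3, 3, 3]; D is the diagonal matrix of degrees and L = D - A. L has integer entries, so p(x) = det(xI - L) has integer coefficients. Expanding the determinant yields x^5 - 16x^4 + 94x^3 - 240x^2 + 225x. The coefficient of x^4 equals -trace(L) = -16, matching the sum of degrees.

x^5 - 16x^4 + 94x^3 - 240x^2 + 225x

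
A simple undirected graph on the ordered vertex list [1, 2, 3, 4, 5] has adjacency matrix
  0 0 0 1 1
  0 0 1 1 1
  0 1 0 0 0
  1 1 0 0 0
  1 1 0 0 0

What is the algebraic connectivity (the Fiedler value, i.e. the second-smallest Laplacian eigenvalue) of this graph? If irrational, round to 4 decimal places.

Reading degrees in the order [1, 2, 3, 4, 5] gives [2, 3, 1, 2, 2]; set D = diag(2, 3, 1, 2, 2) and form L = D - A. The smallest Laplacian eigenvalue is always 0. The next one, lambda_2 = 0.8299, measures how hard the graph is to disconnect: larger values mean better connectivity. The largest eigenvalue, 4.4812, is at most the vertex count 5. The eigenvalues sum to 10, which equals trace(L) = 2|E|.

0.8299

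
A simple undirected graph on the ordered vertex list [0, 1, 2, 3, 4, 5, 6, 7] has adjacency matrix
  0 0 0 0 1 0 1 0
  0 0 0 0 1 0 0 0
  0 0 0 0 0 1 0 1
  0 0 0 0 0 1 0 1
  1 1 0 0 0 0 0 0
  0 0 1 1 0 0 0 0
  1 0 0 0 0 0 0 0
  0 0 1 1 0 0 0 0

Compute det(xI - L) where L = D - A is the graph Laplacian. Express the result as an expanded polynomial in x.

x^8 - 14x^7 + 78x^6 - 220x^5 + 328x^4 - 240x^3 + 64x^2

With the vertex order [0, 1, 2, 3, 4, 5, 6, 7], the degrees are [2, 1, 2, 2, 2, 2, 1, 2], giving D = diag(2, 1, 2, 2, 2, 2, 1, 2) and L = D - A. Computing det(xI - L) by cofactor expansion (or equivalently via sum-over-permutations) gives x^8 - 14x^7 + 78x^6 - 220x^5 + 328x^4 - 240x^3 + 64x^2. The coefficient of x^7 equals -trace(L) = -14, matching the sum of degrees. The eigenvalues sum to 14, which equals trace(L) = 2|E|.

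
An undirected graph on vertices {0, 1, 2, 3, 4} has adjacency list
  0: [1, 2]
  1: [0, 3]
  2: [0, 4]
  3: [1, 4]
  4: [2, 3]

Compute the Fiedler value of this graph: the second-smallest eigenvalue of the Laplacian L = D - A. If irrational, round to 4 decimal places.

Each diagonal entry of L is the vertex degree and each off-diagonal entry is -1 where an edge is present, 0 otherwise; in the order [0, 1, 2, 3, 4] the diagonal is [2, 2, 2, 2, 2]. The smallest Laplacian eigenvalue is always 0. The next one, lambda_2 = 1.3820, measures how hard the graph is to disconnect: larger values mean better connectivity. There is one zero in the spectrum, matching the 1 component.

1.3820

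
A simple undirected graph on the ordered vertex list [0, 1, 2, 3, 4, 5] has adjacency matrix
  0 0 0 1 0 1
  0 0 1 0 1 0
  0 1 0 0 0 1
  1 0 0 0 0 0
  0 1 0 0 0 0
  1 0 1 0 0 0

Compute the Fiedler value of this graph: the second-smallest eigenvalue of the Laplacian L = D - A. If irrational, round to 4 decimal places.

0.2679

Reading degrees in the order [0, 1, 2, 3, 4, 5] gives [2, 2, 2, 1, 1, 2]; set D = diag(2, 2, 2, 1, 1, 2) and form L = D - A. The smallest Laplacian eigenvalue is always 0. The next one, lambda_2 = 0.2679, measures how hard the graph is to disconnect: larger values mean better connectivity. The eigenvalues sum to 10, which equals trace(L) = 2|E|.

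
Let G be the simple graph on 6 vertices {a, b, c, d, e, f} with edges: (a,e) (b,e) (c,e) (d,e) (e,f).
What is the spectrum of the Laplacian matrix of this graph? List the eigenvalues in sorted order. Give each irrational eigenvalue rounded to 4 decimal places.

Each diagonal entry of L is the vertex degree and each off-diagonal entry is -1 where an edge is present, 0 otherwise; in the order [a, b, c, d, e, f] the diagonal is [1, 1, 1, 1, 5, 1]. Since every row of L sums to 0, the all-ones vector is in the kernel and 0 is an eigenvalue. The single zero eigenvalue shows the graph is connected.

[0, 1, 1, 1, 1, 6]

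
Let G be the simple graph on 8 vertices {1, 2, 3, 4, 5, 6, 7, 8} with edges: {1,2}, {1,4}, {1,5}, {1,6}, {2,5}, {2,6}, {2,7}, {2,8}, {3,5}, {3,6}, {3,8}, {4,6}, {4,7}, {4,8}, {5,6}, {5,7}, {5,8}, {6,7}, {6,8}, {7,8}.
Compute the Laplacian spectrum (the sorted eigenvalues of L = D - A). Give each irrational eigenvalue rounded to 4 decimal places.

With the vertex order [1, 2, 3, 4, 5, 6, 7, 8], the degrees are [4, 5, 3, 4, 6, 7, 5, 6], giving D = diag(4, 5, 3, 4, 6, 7, 5, 6) and L = D - A. L is symmetric positive semidefinite, so every eigenvalue is real and nonnegative. The largest eigenvalue, 8, is at most the vertex count 8.

[0, 2.8013, 4.1206, 4.2865, 6.3473, 6.9122, 7.5321, 8]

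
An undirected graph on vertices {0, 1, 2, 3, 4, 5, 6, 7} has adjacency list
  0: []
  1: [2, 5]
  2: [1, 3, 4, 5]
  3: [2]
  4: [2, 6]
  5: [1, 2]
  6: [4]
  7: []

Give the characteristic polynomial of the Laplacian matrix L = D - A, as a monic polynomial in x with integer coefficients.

x^8 - 12x^7 + 51x^6 - 94x^5 + 72x^4 - 18x^3

Each diagonal entry of L is the vertex degree and each off-diagonal entry is -1 where an edge is present, 0 otherwise; in the order [0, 1, 2, 3, 4, 5, 6, 7] the diagonal is [0, 2, 4, 1, 2, 2, 1, 0]. L has integer entries, so p(x) = det(xI - L) has integer coefficients. Expanding the determinant yields x^8 - 12x^7 + 51x^6 - 94x^5 + 72x^4 - 18x^3. The constant term is 0 because L is singular (the all-ones vector lies in its kernel). The eigenvalues sum to 12, which equals trace(L) = 2|E|.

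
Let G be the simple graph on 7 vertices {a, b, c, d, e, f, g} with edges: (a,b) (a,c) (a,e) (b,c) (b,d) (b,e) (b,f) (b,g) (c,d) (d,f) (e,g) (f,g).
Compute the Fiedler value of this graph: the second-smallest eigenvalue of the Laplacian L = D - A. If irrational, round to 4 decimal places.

2

Reading degrees in the order [a, b, c, d, e, f, g] gives [3, 6, 3, 3, 3, 3, 3]; set D = diag(3, 6, 3, 3, 3, 3, 3) and form L = D - A. Computing the eigenvalues of L and sorting gives [0, 2, 2, 4, 4, 5, 7]. The Fiedler value lambda_2 = 2 is strictly positive, so the graph is connected. The eigenvalues sum to 24, which equals trace(L) = 2|E|.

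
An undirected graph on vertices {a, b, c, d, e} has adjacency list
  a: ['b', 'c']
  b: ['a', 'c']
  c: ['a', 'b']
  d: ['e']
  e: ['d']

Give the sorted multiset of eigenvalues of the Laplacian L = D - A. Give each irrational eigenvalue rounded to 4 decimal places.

[0, 0, 2, 3, 3]

Each diagonal entry of L is the vertex degree and each off-diagonal entry is -1 where an edge is present, 0 otherwise; in the order [a, b, c, d, e] the diagonal is [2, 2, 2, 1, 1]. L is symmetric positive semidefinite, so every eigenvalue is real and nonnegative. The 2 zero eigenvalues correspond to the 2 connected components. The largest eigenvalue, 3, is at most the vertex count 5. There are 2 zeros in the spectrum, matching the 2 components.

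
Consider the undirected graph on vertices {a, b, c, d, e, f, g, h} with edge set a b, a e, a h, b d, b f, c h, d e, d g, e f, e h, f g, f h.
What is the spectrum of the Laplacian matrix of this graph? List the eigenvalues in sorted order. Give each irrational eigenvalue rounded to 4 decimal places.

[0, 0.7788, 1.7140, 2.8420, 3.4102, 3.7265, 5.3120, 6.2166]

Reading degrees in the order [a, b, c, d, e, f, g, h] gives [3, 3, 1, 3, 4, 4, 2, 4]; set D = diag(3, 3, 1, 3, 4, 4, 2, 4) and form L = D - A. Since every row of L sums to 0, the all-ones vector is in the kernel and 0 is an eigenvalue. The single zero eigenvalue shows the graph is connected. There is one zero in the spectrum, matching the 1 component.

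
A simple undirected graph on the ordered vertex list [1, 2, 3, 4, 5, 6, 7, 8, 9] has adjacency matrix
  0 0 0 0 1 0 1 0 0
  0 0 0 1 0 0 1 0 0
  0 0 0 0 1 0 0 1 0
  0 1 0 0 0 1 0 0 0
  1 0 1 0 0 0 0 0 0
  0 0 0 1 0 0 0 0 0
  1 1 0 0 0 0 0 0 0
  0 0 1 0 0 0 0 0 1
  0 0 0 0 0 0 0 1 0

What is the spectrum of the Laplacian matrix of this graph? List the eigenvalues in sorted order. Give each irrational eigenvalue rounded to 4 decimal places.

Reading degrees in the order [1, 2, 3, 4, 5, 6, 7, 8, 9] gives [2, 2, 2, 2, 2, 1, 2, 2, 1]; set D = diag(2, 2, 2, 2, 2, 1, 2, 2, 1) and form L = D - A. Since every row of L sums to 0, the all-ones vector is in the kernel and 0 is an eigenvalue. The single zero eigenvalue shows the graph is connected. There is one zero in the spectrum, matching the 1 component.

[0, 0.1206, 0.4679, 1, 1.6527, 2.3473, 3, 3.5321, 3.8794]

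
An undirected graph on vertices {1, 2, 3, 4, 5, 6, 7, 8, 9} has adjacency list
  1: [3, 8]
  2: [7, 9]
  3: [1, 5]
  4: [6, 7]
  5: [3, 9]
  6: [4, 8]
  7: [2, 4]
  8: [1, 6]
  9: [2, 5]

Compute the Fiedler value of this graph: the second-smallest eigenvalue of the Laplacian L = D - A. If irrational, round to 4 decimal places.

0.4679

With the vertex order [1, 2, 3, 4, 5, 6, 7, 8, 9], the degrees are [2, 2, 2, 2, 2, 2, 2, 2, 2], giving D = diag(2, 2, 2, 2, 2, 2, 2, 2, 2) and L = D - A. The sorted Laplacian eigenvalues are [0, 0.4679, 0.4679, 1.6527, 1.6527, 3, 3, 3.8794, 3.8794]; the algebraic connectivity is the second entry, 0.4679. The eigenvalues sum to 18, which equals trace(L) = 2|E|. The largest eigenvalue, 3.8794, is at most the vertex count 9.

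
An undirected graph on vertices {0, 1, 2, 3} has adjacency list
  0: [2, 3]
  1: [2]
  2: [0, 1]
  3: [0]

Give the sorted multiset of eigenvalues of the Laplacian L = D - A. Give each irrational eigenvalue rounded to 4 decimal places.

[0, 0.5858, 2, 3.4142]

Each diagonal entry of L is the vertex degree and each off-diagonal entry is -1 where an edge is present, 0 otherwise; in the order [0, 1, 2, 3] the diagonal is [2, 1, 2, 1]. Diagonalising L (or applying a numerical eigensolver to the 4x4 matrix) gives the spectrum above. By the matrix-tree theorem the graph has (1/4) * product of the nonzero eigenvalues = 1 spanning tree.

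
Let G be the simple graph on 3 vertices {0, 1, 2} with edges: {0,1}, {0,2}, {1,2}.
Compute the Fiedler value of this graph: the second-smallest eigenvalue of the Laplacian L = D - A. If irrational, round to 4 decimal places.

3

Reading degrees in the order [0, 1, 2] gives [2, 2, 2]; set D = diag(2, 2, 2) and form L = D - A. The smallest Laplacian eigenvalue is always 0. The next one, lambda_2 = 3, measures how hard the graph is to disconnect: larger values mean better connectivity. The largest eigenvalue, 3, is at most the vertex count 3. There is one zero in the spectrum, matching the 1 component.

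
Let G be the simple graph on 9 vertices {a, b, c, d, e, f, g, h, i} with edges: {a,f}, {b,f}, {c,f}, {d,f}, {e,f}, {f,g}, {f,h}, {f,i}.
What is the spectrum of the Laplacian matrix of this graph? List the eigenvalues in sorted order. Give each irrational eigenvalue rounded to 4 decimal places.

Each diagonal entry of L is the vertex degree and each off-diagonal entry is -1 where an edge is present, 0 otherwise; in the order [a, b, c, d, e, f, g, h, i] the diagonal is [1, 1, 1, 1, 1, 8, 1, 1, 1]. L is symmetric positive semidefinite, so every eigenvalue is real and nonnegative. There is one zero in the spectrum, matching the 1 component.

[0, 1, 1, 1, 1, 1, 1, 1, 9]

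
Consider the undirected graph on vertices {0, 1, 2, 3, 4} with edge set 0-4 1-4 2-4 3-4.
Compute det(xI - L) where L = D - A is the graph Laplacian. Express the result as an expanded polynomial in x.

x^5 - 8x^4 + 18x^3 - 16x^2 + 5x

Reading degrees in the order [0, 1, 2, 3, 4] gives [1, 1, 1, 1, 4]; set D = diag(1, 1, 1, 1, 4) and form L = D - A. Computing det(xI - L) by cofactor expansion (or equivalently via sum-over-permutations) gives x^5 - 8x^4 + 18x^3 - 16x^2 + 5x. Since p(0) = det(-L) = 0, x divides p(x). There is one zero in the spectrum, matching the 1 component.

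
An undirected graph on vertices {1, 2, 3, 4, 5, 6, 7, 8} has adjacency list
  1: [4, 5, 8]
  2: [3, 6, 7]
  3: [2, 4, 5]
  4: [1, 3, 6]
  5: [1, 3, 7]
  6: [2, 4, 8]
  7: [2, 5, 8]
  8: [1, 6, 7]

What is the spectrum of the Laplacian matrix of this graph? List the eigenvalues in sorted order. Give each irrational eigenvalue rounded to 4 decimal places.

Reading degrees in the order [1, 2, 3, 4, 5, 6, 7, 8] gives [3, 3, 3, 3, 3, 3, 3, 3]; set D = diag(3, 3, 3, 3, 3, 3, 3, 3) and form L = D - A. L is symmetric positive semidefinite, so every eigenvalue is real and nonnegative. The single zero eigenvalue shows the graph is connected. By the matrix-tree theorem the graph has (1/8) * product of the nonzero eigenvalues = 384 spanning trees.

[0, 2, 2, 2, 4, 4, 4, 6]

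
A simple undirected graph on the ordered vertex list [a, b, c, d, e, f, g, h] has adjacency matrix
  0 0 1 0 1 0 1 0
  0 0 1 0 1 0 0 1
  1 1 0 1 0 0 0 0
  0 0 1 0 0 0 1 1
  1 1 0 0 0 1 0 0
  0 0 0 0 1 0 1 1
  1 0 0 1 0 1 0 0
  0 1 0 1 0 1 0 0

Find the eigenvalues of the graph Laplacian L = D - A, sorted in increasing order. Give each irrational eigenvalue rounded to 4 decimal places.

[0, 2, 2, 2, 4, 4, 4, 6]

Reading degrees in the order [a, b, c, d, e, f, g, h] gives [3, 3, 3, 3, 3, 3, 3, 3]; set D = diag(3, 3, 3, 3, 3, 3, 3, 3) and form L = D - A. L is symmetric positive semidefinite, so every eigenvalue is real and nonnegative. The single zero eigenvalue shows the graph is connected. By the matrix-tree theorem the graph has (1/8) * product of the nonzero eigenvalues = 384 spanning trees. The eigenvalues sum to 24, which equals trace(L) = 2|E|.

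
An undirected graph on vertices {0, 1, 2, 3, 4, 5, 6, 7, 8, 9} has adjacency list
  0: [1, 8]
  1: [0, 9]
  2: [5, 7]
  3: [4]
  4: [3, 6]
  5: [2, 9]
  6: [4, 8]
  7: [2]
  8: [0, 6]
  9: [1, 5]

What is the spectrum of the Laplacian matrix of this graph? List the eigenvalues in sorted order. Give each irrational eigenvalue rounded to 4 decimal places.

Reading degrees in the order [0, 1, 2, 3, 4, 5, 6, 7, 8, 9] gives [2, 2, 2, 1, 2, 2, 2, 1, 2, 2]; set D = diag(2, 2, 2, 1, 2, 2, 2, 1, 2, 2) and form L = D - A. L is symmetric positive semidefinite, so every eigenvalue is real and nonnegative. The eigenvalues sum to 18, which equals trace(L) = 2|E|.

[0, 0.0979, 0.3820, 0.8244, 1.3820, 2, 2.6180, 3.1756, 3.6180, 3.9021]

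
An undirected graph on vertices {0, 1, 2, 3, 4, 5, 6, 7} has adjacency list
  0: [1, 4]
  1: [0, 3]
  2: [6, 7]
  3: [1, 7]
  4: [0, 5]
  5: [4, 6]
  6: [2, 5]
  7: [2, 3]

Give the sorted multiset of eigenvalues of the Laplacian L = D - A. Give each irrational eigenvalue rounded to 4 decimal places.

[0, 0.5858, 0.5858, 2, 2, 3.4142, 3.4142, 4]

Each diagonal entry of L is the vertex degree and each off-diagonal entry is -1 where an edge is present, 0 otherwise; in the order [0, 1, 2, 3, 4, 5, 6, 7] the diagonal is [2, 2, 2, 2, 2, 2, 2, 2]. Diagonalising L (or applying a numerical eigensolver to the 8x8 matrix) gives the spectrum above. The single zero eigenvalue shows the graph is connected. By the matrix-tree theorem the graph has (1/8) * product of the nonzero eigenvalues = 8 spanning trees. The largest eigenvalue, 4, is at most the vertex count 8.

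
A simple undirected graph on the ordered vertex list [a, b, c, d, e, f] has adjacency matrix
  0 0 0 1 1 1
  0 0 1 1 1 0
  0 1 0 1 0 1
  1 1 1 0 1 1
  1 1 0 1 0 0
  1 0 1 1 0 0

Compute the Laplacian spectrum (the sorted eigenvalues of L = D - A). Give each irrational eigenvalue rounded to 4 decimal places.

Each diagonal entry of L is the vertex degree and each off-diagonal entry is -1 where an edge is present, 0 otherwise; in the order [a, b, c, d, e, f] the diagonal is [3, 3, 3, 5, 3, 3]. Diagonalising L (or applying a numerical eigensolver to the 6x6 matrix) gives the spectrum above. The single zero eigenvalue shows the graph is connected. The eigenvalues sum to 20, which equals trace(L) = 2|E|. There is one zero in the spectrum, matching the 1 component.

[0, 2.3820, 2.3820, 4.6180, 4.6180, 6]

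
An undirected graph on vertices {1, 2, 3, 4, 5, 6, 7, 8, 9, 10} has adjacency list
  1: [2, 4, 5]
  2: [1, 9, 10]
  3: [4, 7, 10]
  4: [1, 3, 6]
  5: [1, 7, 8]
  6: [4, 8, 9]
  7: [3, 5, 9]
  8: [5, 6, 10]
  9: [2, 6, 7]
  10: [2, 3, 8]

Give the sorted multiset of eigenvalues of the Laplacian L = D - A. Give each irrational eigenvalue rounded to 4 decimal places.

With the vertex order [1, 2, 3, 4, 5, 6, 7, 8, 9, 10], the degrees are [3, 3, 3, 3, 3, 3, 3, 3, 3, 3], giving D = diag(3, 3, 3, 3, 3, 3, 3, 3, 3, 3) and L = D - A. Since every row of L sums to 0, the all-ones vector is in the kernel and 0 is an eigenvalue. The single zero eigenvalue shows the graph is connected. The eigenvalues sum to 30, which equals trace(L) = 2|E|.

[0, 2, 2, 2, 2, 2, 5, 5, 5, 5]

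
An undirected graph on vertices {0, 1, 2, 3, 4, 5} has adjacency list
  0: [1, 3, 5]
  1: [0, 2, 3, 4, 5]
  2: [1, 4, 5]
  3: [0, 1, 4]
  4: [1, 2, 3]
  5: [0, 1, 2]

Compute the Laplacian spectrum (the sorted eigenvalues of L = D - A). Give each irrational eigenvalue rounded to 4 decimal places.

Reading degrees in the order [0, 1, 2, 3, 4, 5] gives [3, 5, 3, 3, 3, 3]; set D = diag(3, 5, 3, 3, 3, 3) and form L = D - A. L is symmetric positive semidefinite, so every eigenvalue is real and nonnegative.

[0, 2.3820, 2.3820, 4.6180, 4.6180, 6]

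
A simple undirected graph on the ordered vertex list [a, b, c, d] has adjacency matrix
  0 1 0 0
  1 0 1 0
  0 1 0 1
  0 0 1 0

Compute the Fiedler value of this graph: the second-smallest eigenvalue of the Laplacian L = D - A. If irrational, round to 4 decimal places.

0.5858

Each diagonal entry of L is the vertex degree and each off-diagonal entry is -1 where an edge is present, 0 otherwise; in the order [a, b, c, d] the diagonal is [1, 2, 2, 1]. The sorted Laplacian eigenvalues are [0, 0.5858, 2, 3.4142]; the algebraic connectivity is the second entry, 0.5858. The largest eigenvalue, 3.4142, is at most the vertex count 4. There is one zero in the spectrum, matching the 1 component.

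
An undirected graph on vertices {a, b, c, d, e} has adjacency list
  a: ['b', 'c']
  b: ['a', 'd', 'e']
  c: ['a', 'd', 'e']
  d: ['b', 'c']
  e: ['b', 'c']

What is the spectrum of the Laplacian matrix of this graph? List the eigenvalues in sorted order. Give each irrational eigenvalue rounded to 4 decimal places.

[0, 2, 2, 3, 5]

Each diagonal entry of L is the vertex degree and each off-diagonal entry is -1 where an edge is present, 0 otherwise; in the order [a, b, c, d, e] the diagonal is [2, 3, 3, 2, 2]. The multiplicity of 0 as a Laplacian eigenvalue equals the number of connected components.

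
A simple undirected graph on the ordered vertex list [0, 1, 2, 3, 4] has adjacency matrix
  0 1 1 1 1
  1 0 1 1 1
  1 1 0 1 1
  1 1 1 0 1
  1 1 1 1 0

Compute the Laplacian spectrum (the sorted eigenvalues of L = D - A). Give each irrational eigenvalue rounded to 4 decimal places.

[0, 5, 5, 5, 5]

Reading degrees in the order [0, 1, 2, 3, 4] gives [4, 4, 4, 4, 4]; set D = diag(4, 4, 4, 4, 4) and form L = D - A. Since every row of L sums to 0, the all-ones vector is in the kernel and 0 is an eigenvalue. The single zero eigenvalue shows the graph is connected. There is one zero in the spectrum, matching the 1 component. By the matrix-tree theorem the graph has (1/5) * product of the nonzero eigenvalues = 125 spanning trees.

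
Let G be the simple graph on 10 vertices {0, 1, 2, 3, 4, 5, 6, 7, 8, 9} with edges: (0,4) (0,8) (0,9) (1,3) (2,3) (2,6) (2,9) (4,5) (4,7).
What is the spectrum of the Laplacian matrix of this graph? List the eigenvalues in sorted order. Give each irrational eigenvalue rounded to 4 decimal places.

With the vertex order [0, 1, 2, 3, 4, 5, 6, 7, 8, 9], the degrees are [3, 1, 3, 2, 3, 1, 1, 1, 1, 2], giving D = diag(3, 1, 3, 2, 3, 1, 1, 1, 1, 2) and L = D - A. The multiplicity of 0 as a Laplacian eigenvalue equals the number of connected components. The single zero eigenvalue shows the graph is connected. The eigenvalues sum to 18, which equals trace(L) = 2|E|.

[0, 0.1487, 0.5188, 0.6496, 1, 1.4400, 2.3111, 3.0561, 4.1701, 4.7056]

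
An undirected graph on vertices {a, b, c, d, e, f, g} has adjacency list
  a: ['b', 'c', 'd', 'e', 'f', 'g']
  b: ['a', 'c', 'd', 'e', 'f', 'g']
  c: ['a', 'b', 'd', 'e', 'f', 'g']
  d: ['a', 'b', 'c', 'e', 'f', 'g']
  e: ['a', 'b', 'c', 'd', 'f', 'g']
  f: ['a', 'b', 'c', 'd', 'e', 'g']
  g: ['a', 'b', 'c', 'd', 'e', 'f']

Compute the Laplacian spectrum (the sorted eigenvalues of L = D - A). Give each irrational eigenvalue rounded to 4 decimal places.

With the vertex order [a, b, c, d, e, f, g], the degrees are [6, 6, 6, 6, 6, 6, 6], giving D = diag(6, 6, 6, 6, 6, 6, 6) and L = D - A. The multiplicity of 0 as a Laplacian eigenvalue equals the number of connected components. The single zero eigenvalue shows the graph is connected. The eigenvalues sum to 42, which equals trace(L) = 2|E|.

[0, 7, 7, 7, 7, 7, 7]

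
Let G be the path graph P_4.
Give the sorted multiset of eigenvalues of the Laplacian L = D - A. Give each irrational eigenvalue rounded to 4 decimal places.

The graph has 4 vertices and degree multiset [2, 2, 1, 1]; D is the diagonal matrix of degrees and L = D - A. Diagonalising L (or applying a numerical eigensolver to the 4x4 matrix) gives the spectrum above. The single zero eigenvalue shows the graph is connected.

[0, 0.5858, 2, 3.4142]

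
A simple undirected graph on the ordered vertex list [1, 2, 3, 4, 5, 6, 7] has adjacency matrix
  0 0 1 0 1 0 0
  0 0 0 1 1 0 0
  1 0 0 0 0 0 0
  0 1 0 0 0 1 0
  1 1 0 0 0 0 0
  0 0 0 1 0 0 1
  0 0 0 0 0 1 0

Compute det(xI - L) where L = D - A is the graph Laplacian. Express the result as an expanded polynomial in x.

Each diagonal entry of L is the vertex degree and each off-diagonal entry is -1 where an edge is present, 0 otherwise; in the order [1, 2, 3, 4, 5, 6, 7] the diagonal is [2, 2, 1, 2, 2, 2, 1]. L has integer entries, so p(x) = det(xI - L) has integer coefficients. Expanding the determinant yields x^7 - 12x^6 + 55x^5 - 120x^4 + 126x^3 - 56x^2 + 7x. Since p(0) = det(-L) = 0, x divides p(x). The largest eigenvalue, 3.8019, is at most the vertex count 7. There is one zero in the spectrum, matching the 1 component.

x^7 - 12x^6 + 55x^5 - 120x^4 + 126x^3 - 56x^2 + 7x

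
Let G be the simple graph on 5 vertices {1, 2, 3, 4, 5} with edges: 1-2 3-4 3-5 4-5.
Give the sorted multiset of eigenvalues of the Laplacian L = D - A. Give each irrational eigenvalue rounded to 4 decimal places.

[0, 0, 2, 3, 3]

Each diagonal entry of L is the vertex degree and each off-diagonal entry is -1 where an edge is present, 0 otherwise; in the order [1, 2, 3, 4, 5] the diagonal is [1, 1, 2, 2, 2]. L is symmetric positive semidefinite, so every eigenvalue is real and nonnegative. The 2 zero eigenvalues correspond to the 2 connected components. The eigenvalues sum to 8, which equals trace(L) = 2|E|. The largest eigenvalue, 3, is at most the vertex count 5.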